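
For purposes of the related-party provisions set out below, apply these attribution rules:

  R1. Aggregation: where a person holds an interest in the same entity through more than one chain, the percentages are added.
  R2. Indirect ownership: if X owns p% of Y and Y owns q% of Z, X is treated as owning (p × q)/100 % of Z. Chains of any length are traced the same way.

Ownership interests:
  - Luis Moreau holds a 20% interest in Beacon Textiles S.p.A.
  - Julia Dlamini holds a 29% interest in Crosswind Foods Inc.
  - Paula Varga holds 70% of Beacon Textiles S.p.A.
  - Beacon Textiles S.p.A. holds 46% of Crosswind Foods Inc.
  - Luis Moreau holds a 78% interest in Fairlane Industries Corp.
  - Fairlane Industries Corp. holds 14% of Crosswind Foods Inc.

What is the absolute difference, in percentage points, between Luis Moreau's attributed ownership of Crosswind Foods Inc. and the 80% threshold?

59.88

Chain via Beacon Textiles S.p.A. (R2): 20% × 46% = 9.2% of Crosswind Foods Inc.
Chain via Fairlane Industries Corp. (R2): 78% × 14% = 10.92% of Crosswind Foods Inc.
Aggregating (R1): 9.2% + 10.92% = 20.12%.
20.12% falls short of the 80% threshold by 59.88 percentage points.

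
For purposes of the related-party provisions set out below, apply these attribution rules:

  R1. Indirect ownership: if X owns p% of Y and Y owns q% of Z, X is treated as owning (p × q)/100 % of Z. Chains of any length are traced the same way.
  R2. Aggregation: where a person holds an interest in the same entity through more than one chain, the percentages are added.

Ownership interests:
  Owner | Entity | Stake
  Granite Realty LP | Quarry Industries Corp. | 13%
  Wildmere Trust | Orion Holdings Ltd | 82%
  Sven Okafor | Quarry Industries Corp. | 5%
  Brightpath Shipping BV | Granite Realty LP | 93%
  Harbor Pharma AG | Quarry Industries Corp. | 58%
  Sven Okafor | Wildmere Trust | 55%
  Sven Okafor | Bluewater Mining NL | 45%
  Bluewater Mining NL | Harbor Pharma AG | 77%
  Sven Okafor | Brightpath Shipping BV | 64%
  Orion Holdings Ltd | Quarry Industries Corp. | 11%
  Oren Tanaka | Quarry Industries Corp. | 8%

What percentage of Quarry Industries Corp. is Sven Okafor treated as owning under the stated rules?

Chain via Brightpath Shipping BV → Granite Realty LP (R1): 64% × 93% × 13% = 7.7376% of Quarry Industries Corp.
Chain via Wildmere Trust → Orion Holdings Ltd (R1): 55% × 82% × 11% = 4.961% of Quarry Industries Corp.
Chain via Bluewater Mining NL → Harbor Pharma AG (R1): 45% × 77% × 58% = 20.097% of Quarry Industries Corp.
Direct interest in Quarry Industries Corp: 5%.
Aggregating (R2): 7.7376% + 4.961% + 20.097% + 5% = 37.7956%.

37.7956%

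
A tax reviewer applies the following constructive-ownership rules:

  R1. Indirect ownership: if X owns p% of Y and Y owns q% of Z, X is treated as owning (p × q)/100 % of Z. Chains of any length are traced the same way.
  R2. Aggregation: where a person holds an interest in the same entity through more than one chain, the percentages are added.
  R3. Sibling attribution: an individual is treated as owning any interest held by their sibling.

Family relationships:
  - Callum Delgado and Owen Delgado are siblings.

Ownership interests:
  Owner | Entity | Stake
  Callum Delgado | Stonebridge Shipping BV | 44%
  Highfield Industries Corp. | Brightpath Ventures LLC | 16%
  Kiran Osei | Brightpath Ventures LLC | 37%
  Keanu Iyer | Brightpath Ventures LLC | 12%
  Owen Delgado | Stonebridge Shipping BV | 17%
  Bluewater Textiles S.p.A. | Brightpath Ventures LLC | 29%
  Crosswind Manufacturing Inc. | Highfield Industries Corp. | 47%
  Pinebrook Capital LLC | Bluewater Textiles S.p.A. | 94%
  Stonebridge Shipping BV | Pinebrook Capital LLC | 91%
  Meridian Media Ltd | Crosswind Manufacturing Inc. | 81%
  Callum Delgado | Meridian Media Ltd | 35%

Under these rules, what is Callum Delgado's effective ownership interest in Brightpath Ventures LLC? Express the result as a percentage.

17.263946%

By sibling attribution (R3), Callum Delgado is treated as also owning Owen Delgado's interest in Stonebridge Shipping BV, giving 44% + 17% = 61%.
Chain via Stonebridge Shipping BV → Pinebrook Capital LLC → Bluewater Textiles S.p.A. (R1): 61% × 91% × 94% × 29% = 15.132026% of Brightpath Ventures LLC.
Chain via Meridian Media Ltd → Crosswind Manufacturing Inc. → Highfield Industries Corp. (R1): 35% × 81% × 47% × 16% = 2.13192% of Brightpath Ventures LLC.
Aggregating (R2): 15.132026% + 2.13192% = 17.263946%.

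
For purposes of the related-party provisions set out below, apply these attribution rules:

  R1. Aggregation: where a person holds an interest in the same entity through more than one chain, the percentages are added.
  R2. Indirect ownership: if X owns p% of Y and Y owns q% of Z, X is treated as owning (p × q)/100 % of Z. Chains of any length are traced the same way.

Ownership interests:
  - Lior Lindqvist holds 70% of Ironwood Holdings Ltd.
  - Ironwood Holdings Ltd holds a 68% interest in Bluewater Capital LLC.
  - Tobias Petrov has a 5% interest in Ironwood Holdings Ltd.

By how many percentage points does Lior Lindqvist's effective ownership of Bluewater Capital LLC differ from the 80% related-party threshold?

Chain via Ironwood Holdings Ltd (R2): 70% × 68% = 47.6% of Bluewater Capital LLC.
47.6% falls short of the 80% threshold by 32.4 percentage points.

32.4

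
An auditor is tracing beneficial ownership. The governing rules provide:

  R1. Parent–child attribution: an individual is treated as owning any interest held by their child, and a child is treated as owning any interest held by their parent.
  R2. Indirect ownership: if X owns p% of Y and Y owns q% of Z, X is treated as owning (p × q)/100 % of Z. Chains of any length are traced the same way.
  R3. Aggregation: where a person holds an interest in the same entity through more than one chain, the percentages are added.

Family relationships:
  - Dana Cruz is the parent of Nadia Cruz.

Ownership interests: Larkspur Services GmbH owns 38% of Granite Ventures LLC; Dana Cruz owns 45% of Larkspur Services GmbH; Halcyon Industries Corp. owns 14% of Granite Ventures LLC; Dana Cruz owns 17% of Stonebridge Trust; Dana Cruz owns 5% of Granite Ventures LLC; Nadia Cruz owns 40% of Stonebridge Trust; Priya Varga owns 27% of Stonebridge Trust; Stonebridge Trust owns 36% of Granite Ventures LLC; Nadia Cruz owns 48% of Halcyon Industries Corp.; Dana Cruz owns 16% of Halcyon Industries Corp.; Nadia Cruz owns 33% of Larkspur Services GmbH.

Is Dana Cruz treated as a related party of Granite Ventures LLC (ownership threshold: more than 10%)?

Yes

By parent–child attribution (R1), Dana Cruz is treated as also owning Nadia Cruz's interest in Halcyon Industries Corp, giving 16% + 48% = 64%.
By parent–child attribution (R1), Dana Cruz is treated as also owning Nadia Cruz's interest in Larkspur Services GmbH, giving 45% + 33% = 78%.
By parent–child attribution (R1), Dana Cruz is treated as also owning Nadia Cruz's interest in Stonebridge Trust, giving 17% + 40% = 57%.
Chain via Halcyon Industries Corp. (R2): 64% × 14% = 8.96% of Granite Ventures LLC.
Chain via Larkspur Services GmbH (R2): 78% × 38% = 29.64% of Granite Ventures LLC.
Chain via Stonebridge Trust (R2): 57% × 36% = 20.52% of Granite Ventures LLC.
Direct interest in Granite Ventures LLC: 5%.
Aggregating (R3): 8.96% + 29.64% + 20.52% + 5% = 64.12%.
64.12% exceeds the 10% threshold, so Dana is a related party to Granite Ventures LLC.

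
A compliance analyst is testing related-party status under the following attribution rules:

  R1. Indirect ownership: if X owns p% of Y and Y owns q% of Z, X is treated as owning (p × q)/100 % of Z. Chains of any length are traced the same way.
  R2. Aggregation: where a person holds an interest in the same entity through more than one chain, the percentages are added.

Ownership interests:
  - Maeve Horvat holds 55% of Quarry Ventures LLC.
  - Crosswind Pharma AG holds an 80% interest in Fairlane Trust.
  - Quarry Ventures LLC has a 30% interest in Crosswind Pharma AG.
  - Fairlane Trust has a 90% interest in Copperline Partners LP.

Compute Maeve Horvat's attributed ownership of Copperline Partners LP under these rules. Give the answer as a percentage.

11.88%

Chain via Quarry Ventures LLC → Crosswind Pharma AG → Fairlane Trust (R1): 55% × 30% × 80% × 90% = 11.88% of Copperline Partners LP.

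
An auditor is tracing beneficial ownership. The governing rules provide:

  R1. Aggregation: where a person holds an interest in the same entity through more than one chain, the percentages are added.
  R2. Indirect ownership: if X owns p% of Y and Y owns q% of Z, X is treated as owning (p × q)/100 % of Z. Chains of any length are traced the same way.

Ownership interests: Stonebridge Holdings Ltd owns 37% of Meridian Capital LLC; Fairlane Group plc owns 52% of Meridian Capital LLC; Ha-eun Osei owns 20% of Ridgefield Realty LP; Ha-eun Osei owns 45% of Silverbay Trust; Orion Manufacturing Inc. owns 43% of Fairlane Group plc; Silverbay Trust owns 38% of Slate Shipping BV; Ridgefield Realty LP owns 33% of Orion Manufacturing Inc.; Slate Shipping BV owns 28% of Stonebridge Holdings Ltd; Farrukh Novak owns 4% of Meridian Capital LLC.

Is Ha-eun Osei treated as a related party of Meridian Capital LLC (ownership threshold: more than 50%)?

Chain via Silverbay Trust → Slate Shipping BV → Stonebridge Holdings Ltd (R2): 45% × 38% × 28% × 37% = 1.77156% of Meridian Capital LLC.
Chain via Ridgefield Realty LP → Orion Manufacturing Inc. → Fairlane Group plc (R2): 20% × 33% × 43% × 52% = 1.47576% of Meridian Capital LLC.
Aggregating (R1): 1.77156% + 1.47576% = 3.24732%.
3.24732% does not exceed the 50% threshold, so Ha-eun is not a related party to Meridian Capital LLC.

No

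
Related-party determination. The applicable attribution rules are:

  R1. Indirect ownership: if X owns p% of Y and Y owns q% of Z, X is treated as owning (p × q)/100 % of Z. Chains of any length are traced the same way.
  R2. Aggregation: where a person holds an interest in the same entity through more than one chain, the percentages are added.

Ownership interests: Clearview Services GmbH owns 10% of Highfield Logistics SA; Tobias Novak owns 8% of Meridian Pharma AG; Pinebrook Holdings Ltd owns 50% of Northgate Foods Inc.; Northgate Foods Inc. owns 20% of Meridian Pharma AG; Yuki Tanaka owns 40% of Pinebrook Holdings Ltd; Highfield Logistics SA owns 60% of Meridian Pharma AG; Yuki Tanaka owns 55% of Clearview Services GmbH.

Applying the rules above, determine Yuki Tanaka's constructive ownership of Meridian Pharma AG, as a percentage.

7.3%

Chain via Clearview Services GmbH → Highfield Logistics SA (R1): 55% × 10% × 60% = 3.3% of Meridian Pharma AG.
Chain via Pinebrook Holdings Ltd → Northgate Foods Inc. (R1): 40% × 50% × 20% = 4% of Meridian Pharma AG.
Aggregating (R2): 3.3% + 4% = 7.3%.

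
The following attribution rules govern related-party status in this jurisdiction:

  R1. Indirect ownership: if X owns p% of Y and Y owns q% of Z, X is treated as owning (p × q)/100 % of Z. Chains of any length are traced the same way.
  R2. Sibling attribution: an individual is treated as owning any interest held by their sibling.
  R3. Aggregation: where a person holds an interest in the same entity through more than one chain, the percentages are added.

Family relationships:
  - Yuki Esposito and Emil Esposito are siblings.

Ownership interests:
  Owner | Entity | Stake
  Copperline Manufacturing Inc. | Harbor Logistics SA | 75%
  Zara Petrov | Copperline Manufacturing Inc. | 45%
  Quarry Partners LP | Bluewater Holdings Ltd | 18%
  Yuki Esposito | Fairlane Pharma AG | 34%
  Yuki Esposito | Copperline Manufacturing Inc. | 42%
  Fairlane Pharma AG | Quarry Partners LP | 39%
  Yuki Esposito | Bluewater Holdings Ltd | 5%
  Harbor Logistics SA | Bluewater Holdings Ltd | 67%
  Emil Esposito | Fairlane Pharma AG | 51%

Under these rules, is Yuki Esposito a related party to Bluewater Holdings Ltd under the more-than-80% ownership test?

By sibling attribution (R2), Yuki Esposito is treated as also owning Emil Esposito's interest in Fairlane Pharma AG, giving 34% + 51% = 85%.
Chain via Fairlane Pharma AG → Quarry Partners LP (R1): 85% × 39% × 18% = 5.967% of Bluewater Holdings Ltd.
Chain via Copperline Manufacturing Inc. → Harbor Logistics SA (R1): 42% × 75% × 67% = 21.105% of Bluewater Holdings Ltd.
Direct interest in Bluewater Holdings Ltd: 5%.
Aggregating (R3): 5.967% + 21.105% + 5% = 32.072%.
32.072% does not exceed the 80% threshold, so Yuki is not a related party to Bluewater Holdings Ltd.

No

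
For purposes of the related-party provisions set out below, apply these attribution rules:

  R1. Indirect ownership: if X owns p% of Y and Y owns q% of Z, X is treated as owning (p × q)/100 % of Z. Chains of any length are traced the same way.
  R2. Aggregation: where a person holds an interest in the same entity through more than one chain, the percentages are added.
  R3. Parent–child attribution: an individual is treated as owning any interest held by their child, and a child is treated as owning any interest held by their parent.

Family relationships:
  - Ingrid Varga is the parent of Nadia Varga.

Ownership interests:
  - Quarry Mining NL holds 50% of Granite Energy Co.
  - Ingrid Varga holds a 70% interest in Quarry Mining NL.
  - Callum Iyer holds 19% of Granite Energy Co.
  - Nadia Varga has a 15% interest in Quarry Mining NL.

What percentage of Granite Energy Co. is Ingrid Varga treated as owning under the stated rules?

42.5%

By parent–child attribution (R3), Ingrid Varga is treated as also owning Nadia Varga's interest in Quarry Mining NL, giving 70% + 15% = 85%.
Chain via Quarry Mining NL (R1): 85% × 50% = 42.5% of Granite Energy Co.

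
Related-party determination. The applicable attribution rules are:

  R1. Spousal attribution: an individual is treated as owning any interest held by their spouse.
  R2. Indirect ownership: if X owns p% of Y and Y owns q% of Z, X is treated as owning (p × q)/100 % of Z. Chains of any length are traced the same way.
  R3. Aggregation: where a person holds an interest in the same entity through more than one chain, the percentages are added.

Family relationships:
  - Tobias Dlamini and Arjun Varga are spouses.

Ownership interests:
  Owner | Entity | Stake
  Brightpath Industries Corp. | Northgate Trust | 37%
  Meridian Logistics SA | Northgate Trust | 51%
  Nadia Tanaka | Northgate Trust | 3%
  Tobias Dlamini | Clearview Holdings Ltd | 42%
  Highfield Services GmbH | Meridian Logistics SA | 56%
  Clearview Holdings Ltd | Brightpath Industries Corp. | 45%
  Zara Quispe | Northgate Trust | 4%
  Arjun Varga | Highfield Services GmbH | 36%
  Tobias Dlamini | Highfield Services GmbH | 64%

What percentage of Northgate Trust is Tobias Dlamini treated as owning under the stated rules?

By spousal attribution (R1), Tobias Dlamini is treated as also owning Arjun Varga's interest in Highfield Services GmbH, giving 64% + 36% = 100%.
Chain via Clearview Holdings Ltd → Brightpath Industries Corp. (R2): 42% × 45% × 37% = 6.993% of Northgate Trust.
Chain via Highfield Services GmbH → Meridian Logistics SA (R2): 100% × 56% × 51% = 28.56% of Northgate Trust.
Aggregating (R3): 6.993% + 28.56% = 35.553%.

35.553%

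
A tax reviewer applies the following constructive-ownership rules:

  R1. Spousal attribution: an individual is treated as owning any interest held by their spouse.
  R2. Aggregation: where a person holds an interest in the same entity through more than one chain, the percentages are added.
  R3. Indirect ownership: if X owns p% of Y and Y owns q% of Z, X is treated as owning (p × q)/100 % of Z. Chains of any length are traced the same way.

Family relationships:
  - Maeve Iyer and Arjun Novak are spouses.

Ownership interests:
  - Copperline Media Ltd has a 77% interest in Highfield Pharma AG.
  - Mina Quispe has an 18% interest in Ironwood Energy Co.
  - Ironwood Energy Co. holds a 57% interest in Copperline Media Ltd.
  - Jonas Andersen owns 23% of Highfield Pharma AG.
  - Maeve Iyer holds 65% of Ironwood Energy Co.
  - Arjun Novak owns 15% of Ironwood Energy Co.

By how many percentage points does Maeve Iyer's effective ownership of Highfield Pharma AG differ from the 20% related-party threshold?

By spousal attribution (R1), Maeve Iyer is treated as also owning Arjun Novak's interest in Ironwood Energy Co, giving 65% + 15% = 80%.
Chain via Ironwood Energy Co. → Copperline Media Ltd (R3): 80% × 57% × 77% = 35.112% of Highfield Pharma AG.
35.112% exceeds the 20% threshold by 15.112 percentage points.

15.112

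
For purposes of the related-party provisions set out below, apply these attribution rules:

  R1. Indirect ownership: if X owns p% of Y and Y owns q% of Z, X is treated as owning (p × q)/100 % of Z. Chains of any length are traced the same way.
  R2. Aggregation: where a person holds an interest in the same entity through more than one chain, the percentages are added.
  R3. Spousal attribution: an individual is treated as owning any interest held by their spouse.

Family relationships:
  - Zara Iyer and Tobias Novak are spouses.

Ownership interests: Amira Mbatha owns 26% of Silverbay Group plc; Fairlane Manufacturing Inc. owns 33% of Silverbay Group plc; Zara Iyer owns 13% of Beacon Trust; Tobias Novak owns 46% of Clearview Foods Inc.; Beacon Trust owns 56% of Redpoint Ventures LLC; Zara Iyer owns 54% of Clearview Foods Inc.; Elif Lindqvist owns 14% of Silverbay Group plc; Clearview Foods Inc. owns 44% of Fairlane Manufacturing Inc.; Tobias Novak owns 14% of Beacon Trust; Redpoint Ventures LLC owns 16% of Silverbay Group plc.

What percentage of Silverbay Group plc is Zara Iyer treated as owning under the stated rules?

By spousal attribution (R3), Zara Iyer is treated as also owning Tobias Novak's interest in Clearview Foods Inc, giving 54% + 46% = 100%.
By spousal attribution (R3), Zara Iyer is treated as also owning Tobias Novak's interest in Beacon Trust, giving 13% + 14% = 27%.
Chain via Clearview Foods Inc. → Fairlane Manufacturing Inc. (R1): 100% × 44% × 33% = 14.52% of Silverbay Group plc.
Chain via Beacon Trust → Redpoint Ventures LLC (R1): 27% × 56% × 16% = 2.4192% of Silverbay Group plc.
Aggregating (R2): 14.52% + 2.4192% = 16.9392%.

16.9392%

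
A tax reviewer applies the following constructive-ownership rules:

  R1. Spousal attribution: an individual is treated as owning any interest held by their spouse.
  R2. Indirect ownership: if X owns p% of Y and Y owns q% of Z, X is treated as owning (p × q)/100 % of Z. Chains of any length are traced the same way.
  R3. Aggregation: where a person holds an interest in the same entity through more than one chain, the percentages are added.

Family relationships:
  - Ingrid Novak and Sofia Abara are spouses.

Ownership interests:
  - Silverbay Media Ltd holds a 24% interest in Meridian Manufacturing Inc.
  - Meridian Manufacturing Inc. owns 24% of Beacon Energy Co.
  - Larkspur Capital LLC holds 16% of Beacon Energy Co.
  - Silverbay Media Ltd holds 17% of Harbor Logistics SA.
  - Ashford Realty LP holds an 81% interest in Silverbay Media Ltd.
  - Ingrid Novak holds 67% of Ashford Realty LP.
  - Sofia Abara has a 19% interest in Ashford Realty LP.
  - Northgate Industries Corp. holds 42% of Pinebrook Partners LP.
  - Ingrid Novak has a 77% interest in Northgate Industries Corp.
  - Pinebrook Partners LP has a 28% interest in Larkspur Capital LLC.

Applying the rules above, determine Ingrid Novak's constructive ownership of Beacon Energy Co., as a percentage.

By spousal attribution (R1), Ingrid Novak is treated as also owning Sofia Abara's interest in Ashford Realty LP, giving 67% + 19% = 86%.
Chain via Northgate Industries Corp. → Pinebrook Partners LP → Larkspur Capital LLC (R2): 77% × 42% × 28% × 16% = 1.448832% of Beacon Energy Co.
Chain via Ashford Realty LP → Silverbay Media Ltd → Meridian Manufacturing Inc. (R2): 86% × 81% × 24% × 24% = 4.012416% of Beacon Energy Co.
Aggregating (R3): 1.448832% + 4.012416% = 5.461248%.

5.461248%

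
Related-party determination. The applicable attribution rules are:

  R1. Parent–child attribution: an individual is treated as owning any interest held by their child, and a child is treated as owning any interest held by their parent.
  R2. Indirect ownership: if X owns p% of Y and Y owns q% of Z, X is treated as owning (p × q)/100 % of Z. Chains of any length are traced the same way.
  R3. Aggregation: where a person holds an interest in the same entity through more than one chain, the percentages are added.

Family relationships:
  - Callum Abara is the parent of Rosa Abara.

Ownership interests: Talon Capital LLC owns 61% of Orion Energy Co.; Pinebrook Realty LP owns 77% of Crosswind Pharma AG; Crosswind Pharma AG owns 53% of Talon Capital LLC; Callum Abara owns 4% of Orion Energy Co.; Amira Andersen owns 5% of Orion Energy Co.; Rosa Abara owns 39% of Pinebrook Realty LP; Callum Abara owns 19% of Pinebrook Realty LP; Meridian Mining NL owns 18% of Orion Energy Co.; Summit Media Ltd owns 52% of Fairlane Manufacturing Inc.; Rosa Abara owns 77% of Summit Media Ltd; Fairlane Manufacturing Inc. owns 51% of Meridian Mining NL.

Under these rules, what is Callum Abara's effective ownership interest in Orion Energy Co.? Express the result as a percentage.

By parent–child attribution (R1), Callum Abara is treated as also owning Rosa Abara's interest in Pinebrook Realty LP, giving 19% + 39% = 58%.
By parent–child attribution (R1), Callum Abara is treated as owning Rosa Abara's 77% interest in Summit Media Ltd.
Chain via Pinebrook Realty LP → Crosswind Pharma AG → Talon Capital LLC (R2): 58% × 77% × 53% × 61% = 14.438578% of Orion Energy Co.
Direct interest in Orion Energy Co: 4%.
Chain via Summit Media Ltd → Fairlane Manufacturing Inc. → Meridian Mining NL (R2): 77% × 52% × 51% × 18% = 3.675672% of Orion Energy Co.
Aggregating (R3): 14.438578% + 4% + 3.675672% = 22.11425%.

22.11425%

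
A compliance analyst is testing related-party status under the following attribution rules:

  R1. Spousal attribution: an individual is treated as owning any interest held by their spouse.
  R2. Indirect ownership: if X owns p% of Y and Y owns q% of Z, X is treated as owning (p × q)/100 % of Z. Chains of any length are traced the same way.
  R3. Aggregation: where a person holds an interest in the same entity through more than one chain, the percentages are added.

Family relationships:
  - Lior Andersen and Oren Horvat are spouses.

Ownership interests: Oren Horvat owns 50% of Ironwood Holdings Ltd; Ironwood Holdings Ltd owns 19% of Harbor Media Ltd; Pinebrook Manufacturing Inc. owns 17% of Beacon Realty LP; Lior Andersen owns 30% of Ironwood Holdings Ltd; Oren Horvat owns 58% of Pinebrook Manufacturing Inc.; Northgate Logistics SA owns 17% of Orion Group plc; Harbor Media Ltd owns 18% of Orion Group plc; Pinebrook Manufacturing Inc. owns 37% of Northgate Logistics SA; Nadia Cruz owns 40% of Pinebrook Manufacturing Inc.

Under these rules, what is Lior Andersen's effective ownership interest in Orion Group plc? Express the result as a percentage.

6.3842%

By spousal attribution (R1), Lior Andersen is treated as also owning Oren Horvat's interest in Ironwood Holdings Ltd, giving 30% + 50% = 80%.
By spousal attribution (R1), Lior Andersen is treated as owning Oren Horvat's 58% interest in Pinebrook Manufacturing Inc.
Chain via Ironwood Holdings Ltd → Harbor Media Ltd (R2): 80% × 19% × 18% = 2.736% of Orion Group plc.
Chain via Pinebrook Manufacturing Inc. → Northgate Logistics SA (R2): 58% × 37% × 17% = 3.6482% of Orion Group plc.
Aggregating (R3): 2.736% + 3.6482% = 6.3842%.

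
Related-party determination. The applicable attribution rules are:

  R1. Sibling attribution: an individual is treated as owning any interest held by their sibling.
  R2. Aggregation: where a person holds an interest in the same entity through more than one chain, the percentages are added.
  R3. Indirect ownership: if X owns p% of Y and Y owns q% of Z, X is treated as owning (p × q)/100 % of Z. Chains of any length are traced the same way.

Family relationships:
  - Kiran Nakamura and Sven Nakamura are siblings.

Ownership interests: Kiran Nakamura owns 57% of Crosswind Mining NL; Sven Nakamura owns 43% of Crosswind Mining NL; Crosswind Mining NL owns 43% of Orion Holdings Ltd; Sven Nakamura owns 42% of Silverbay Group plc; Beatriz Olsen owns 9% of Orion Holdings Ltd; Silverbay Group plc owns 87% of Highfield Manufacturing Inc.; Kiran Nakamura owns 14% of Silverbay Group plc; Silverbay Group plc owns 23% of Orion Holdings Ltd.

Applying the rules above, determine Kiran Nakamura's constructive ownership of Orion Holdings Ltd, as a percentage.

By sibling attribution (R1), Kiran Nakamura is treated as also owning Sven Nakamura's interest in Crosswind Mining NL, giving 57% + 43% = 100%.
By sibling attribution (R1), Kiran Nakamura is treated as also owning Sven Nakamura's interest in Silverbay Group plc, giving 14% + 42% = 56%.
Chain via Crosswind Mining NL (R3): 100% × 43% = 43% of Orion Holdings Ltd.
Chain via Silverbay Group plc (R3): 56% × 23% = 12.88% of Orion Holdings Ltd.
Aggregating (R2): 43% + 12.88% = 55.88%.

55.88%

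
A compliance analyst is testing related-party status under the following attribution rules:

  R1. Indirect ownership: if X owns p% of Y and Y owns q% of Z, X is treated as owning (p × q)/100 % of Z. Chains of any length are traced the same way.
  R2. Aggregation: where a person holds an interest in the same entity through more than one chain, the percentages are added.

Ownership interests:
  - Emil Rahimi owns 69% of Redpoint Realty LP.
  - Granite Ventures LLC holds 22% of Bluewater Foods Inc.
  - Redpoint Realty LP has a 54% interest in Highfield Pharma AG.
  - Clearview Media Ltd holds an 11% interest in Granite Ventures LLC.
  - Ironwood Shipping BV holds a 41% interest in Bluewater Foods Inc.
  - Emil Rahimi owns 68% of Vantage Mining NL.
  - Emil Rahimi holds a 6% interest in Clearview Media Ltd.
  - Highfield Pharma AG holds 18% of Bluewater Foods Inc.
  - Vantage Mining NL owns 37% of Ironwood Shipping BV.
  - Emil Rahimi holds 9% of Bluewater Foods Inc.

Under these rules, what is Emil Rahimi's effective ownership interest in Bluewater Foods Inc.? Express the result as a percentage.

Chain via Vantage Mining NL → Ironwood Shipping BV (R1): 68% × 37% × 41% = 10.3156% of Bluewater Foods Inc.
Chain via Redpoint Realty LP → Highfield Pharma AG (R1): 69% × 54% × 18% = 6.7068% of Bluewater Foods Inc.
Chain via Clearview Media Ltd → Granite Ventures LLC (R1): 6% × 11% × 22% = 0.1452% of Bluewater Foods Inc.
Direct interest in Bluewater Foods Inc: 9%.
Aggregating (R2): 10.3156% + 6.7068% + 0.1452% + 9% = 26.1676%.

26.1676%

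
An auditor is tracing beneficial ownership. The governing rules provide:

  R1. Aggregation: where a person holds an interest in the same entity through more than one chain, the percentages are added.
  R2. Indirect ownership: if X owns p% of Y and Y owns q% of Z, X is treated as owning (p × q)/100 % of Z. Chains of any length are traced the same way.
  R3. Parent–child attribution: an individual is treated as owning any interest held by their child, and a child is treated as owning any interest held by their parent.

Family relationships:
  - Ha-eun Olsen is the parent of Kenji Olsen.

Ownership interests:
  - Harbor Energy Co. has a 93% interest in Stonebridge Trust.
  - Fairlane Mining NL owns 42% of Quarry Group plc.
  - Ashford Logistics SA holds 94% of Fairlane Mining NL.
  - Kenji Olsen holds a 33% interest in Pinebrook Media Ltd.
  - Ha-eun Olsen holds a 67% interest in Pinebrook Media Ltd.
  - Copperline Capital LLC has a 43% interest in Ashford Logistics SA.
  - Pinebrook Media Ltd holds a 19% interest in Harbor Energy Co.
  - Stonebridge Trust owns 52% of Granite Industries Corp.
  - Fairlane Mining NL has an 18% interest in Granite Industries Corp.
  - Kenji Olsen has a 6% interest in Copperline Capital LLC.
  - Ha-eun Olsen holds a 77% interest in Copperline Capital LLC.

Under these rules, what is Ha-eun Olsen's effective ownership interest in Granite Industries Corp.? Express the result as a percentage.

By parent–child attribution (R3), Ha-eun Olsen is treated as also owning Kenji Olsen's interest in Pinebrook Media Ltd, giving 67% + 33% = 100%.
By parent–child attribution (R3), Ha-eun Olsen is treated as also owning Kenji Olsen's interest in Copperline Capital LLC, giving 77% + 6% = 83%.
Chain via Pinebrook Media Ltd → Harbor Energy Co. → Stonebridge Trust (R2): 100% × 19% × 93% × 52% = 9.1884% of Granite Industries Corp.
Chain via Copperline Capital LLC → Ashford Logistics SA → Fairlane Mining NL (R2): 83% × 43% × 94% × 18% = 6.038748% of Granite Industries Corp.
Aggregating (R1): 9.1884% + 6.038748% = 15.227148%.

15.227148%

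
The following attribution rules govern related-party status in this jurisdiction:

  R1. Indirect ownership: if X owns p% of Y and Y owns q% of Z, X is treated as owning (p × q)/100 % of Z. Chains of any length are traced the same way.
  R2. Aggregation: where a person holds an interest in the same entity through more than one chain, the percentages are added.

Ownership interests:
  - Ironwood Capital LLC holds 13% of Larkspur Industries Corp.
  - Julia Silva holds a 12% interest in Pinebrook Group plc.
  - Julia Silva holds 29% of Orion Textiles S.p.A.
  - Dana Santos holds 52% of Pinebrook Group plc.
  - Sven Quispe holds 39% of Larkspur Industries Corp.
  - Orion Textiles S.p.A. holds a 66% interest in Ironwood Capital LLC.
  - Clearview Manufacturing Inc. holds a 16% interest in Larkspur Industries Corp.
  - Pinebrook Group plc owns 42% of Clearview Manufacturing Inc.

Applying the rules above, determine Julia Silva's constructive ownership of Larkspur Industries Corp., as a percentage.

Chain via Pinebrook Group plc → Clearview Manufacturing Inc. (R1): 12% × 42% × 16% = 0.8064% of Larkspur Industries Corp.
Chain via Orion Textiles S.p.A. → Ironwood Capital LLC (R1): 29% × 66% × 13% = 2.4882% of Larkspur Industries Corp.
Aggregating (R2): 0.8064% + 2.4882% = 3.2946%.

3.2946%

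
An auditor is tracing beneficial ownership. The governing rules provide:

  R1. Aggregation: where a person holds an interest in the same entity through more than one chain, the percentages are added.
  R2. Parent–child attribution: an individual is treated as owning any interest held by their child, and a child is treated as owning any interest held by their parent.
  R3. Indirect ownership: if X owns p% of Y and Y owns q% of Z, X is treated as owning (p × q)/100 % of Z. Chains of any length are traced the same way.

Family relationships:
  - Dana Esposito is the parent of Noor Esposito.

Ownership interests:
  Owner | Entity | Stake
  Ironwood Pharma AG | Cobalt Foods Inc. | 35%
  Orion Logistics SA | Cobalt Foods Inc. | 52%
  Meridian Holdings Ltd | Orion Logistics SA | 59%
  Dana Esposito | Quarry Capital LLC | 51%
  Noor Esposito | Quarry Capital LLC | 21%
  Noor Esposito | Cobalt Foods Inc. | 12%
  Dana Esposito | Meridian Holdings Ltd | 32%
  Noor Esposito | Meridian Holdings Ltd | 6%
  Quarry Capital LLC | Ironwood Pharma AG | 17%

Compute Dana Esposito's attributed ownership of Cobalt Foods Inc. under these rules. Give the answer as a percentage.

By parent–child attribution (R2), Dana Esposito is treated as also owning Noor Esposito's interest in Meridian Holdings Ltd, giving 32% + 6% = 38%.
By parent–child attribution (R2), Dana Esposito is treated as also owning Noor Esposito's interest in Quarry Capital LLC, giving 51% + 21% = 72%.
By parent–child attribution (R2), Dana Esposito is treated as owning Noor Esposito's 12% interest in Cobalt Foods Inc.
Chain via Meridian Holdings Ltd → Orion Logistics SA (R3): 38% × 59% × 52% = 11.6584% of Cobalt Foods Inc.
Chain via Quarry Capital LLC → Ironwood Pharma AG (R3): 72% × 17% × 35% = 4.284% of Cobalt Foods Inc.
Direct interest in Cobalt Foods Inc: 12%.
Aggregating (R1): 11.6584% + 4.284% + 12% = 27.9424%.

27.9424%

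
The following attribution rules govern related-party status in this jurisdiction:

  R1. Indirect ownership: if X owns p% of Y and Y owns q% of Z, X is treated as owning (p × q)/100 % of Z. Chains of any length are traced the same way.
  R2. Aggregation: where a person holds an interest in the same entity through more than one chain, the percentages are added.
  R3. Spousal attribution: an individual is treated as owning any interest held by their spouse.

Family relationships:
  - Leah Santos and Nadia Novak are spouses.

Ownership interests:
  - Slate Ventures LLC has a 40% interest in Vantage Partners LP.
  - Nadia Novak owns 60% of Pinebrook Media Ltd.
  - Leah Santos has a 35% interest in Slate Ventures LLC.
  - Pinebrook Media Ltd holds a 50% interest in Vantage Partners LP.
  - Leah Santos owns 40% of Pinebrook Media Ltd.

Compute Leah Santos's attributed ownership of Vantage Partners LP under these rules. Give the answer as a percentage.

64%

By spousal attribution (R3), Leah Santos is treated as also owning Nadia Novak's interest in Pinebrook Media Ltd, giving 40% + 60% = 100%.
Chain via Slate Ventures LLC (R1): 35% × 40% = 14% of Vantage Partners LP.
Chain via Pinebrook Media Ltd (R1): 100% × 50% = 50% of Vantage Partners LP.
Aggregating (R2): 14% + 50% = 64%.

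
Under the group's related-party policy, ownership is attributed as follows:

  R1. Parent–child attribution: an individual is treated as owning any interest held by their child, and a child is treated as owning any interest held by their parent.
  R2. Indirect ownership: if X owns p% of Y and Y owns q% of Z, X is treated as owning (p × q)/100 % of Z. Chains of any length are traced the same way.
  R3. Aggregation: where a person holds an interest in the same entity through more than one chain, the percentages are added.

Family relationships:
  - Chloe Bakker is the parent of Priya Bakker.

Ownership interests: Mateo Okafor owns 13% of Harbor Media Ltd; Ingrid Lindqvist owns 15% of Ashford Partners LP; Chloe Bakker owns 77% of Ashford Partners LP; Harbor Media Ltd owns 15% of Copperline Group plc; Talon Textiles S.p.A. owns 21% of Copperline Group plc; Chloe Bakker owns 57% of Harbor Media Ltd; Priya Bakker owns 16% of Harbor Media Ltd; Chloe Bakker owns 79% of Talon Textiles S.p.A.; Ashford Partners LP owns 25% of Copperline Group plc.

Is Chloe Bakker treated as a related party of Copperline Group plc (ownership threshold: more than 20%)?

Yes

By parent–child attribution (R1), Chloe Bakker is treated as also owning Priya Bakker's interest in Harbor Media Ltd, giving 57% + 16% = 73%.
Chain via Ashford Partners LP (R2): 77% × 25% = 19.25% of Copperline Group plc.
Chain via Talon Textiles S.p.A. (R2): 79% × 21% = 16.59% of Copperline Group plc.
Chain via Harbor Media Ltd (R2): 73% × 15% = 10.95% of Copperline Group plc.
Aggregating (R3): 19.25% + 16.59% + 10.95% = 46.79%.
46.79% exceeds the 20% threshold, so Chloe is a related party to Copperline Group plc.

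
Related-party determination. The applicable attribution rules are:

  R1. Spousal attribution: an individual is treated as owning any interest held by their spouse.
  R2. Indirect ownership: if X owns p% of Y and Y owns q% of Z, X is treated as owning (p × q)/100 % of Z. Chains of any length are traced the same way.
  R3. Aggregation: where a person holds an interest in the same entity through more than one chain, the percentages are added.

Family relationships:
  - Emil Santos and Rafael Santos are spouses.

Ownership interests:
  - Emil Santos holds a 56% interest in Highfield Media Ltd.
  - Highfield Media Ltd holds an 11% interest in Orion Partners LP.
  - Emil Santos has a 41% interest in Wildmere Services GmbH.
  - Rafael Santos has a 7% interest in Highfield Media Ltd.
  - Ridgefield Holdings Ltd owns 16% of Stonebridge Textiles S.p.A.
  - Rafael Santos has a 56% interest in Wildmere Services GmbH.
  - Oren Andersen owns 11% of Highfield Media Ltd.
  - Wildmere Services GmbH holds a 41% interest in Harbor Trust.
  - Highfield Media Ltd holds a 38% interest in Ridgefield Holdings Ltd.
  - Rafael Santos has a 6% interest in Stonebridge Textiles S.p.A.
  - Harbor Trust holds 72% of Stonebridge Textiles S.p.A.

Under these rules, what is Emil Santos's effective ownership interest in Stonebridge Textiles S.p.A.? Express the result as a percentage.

By spousal attribution (R1), Emil Santos is treated as also owning Rafael Santos's interest in Wildmere Services GmbH, giving 41% + 56% = 97%.
By spousal attribution (R1), Emil Santos is treated as also owning Rafael Santos's interest in Highfield Media Ltd, giving 56% + 7% = 63%.
By spousal attribution (R1), Emil Santos is treated as owning Rafael Santos's 6% interest in Stonebridge Textiles S.p.A.
Chain via Wildmere Services GmbH → Harbor Trust (R2): 97% × 41% × 72% = 28.6344% of Stonebridge Textiles S.p.A.
Chain via Highfield Media Ltd → Ridgefield Holdings Ltd (R2): 63% × 38% × 16% = 3.8304% of Stonebridge Textiles S.p.A.
Direct interest in Stonebridge Textiles S.p.A: 6%.
Aggregating (R3): 28.6344% + 3.8304% + 6% = 38.4648%.

38.4648%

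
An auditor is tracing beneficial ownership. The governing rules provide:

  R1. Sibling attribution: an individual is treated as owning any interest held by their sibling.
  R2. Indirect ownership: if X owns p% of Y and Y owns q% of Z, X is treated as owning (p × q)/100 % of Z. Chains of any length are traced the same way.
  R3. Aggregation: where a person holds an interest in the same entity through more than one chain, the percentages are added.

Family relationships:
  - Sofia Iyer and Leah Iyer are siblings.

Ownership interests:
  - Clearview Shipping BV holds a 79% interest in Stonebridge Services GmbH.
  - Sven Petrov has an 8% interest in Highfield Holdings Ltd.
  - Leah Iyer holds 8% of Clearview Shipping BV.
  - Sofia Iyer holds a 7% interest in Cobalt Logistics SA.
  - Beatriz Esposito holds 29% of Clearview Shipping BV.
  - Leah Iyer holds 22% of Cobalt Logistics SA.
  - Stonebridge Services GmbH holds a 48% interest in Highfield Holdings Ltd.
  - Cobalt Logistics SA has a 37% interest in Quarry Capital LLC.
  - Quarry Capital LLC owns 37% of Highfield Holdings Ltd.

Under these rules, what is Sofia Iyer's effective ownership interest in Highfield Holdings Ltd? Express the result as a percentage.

By sibling attribution (R1), Sofia Iyer is treated as also owning Leah Iyer's interest in Cobalt Logistics SA, giving 7% + 22% = 29%.
By sibling attribution (R1), Sofia Iyer is treated as owning Leah Iyer's 8% interest in Clearview Shipping BV.
Chain via Cobalt Logistics SA → Quarry Capital LLC (R2): 29% × 37% × 37% = 3.9701% of Highfield Holdings Ltd.
Chain via Clearview Shipping BV → Stonebridge Services GmbH (R2): 8% × 79% × 48% = 3.0336% of Highfield Holdings Ltd.
Aggregating (R3): 3.9701% + 3.0336% = 7.0037%.

7.0037%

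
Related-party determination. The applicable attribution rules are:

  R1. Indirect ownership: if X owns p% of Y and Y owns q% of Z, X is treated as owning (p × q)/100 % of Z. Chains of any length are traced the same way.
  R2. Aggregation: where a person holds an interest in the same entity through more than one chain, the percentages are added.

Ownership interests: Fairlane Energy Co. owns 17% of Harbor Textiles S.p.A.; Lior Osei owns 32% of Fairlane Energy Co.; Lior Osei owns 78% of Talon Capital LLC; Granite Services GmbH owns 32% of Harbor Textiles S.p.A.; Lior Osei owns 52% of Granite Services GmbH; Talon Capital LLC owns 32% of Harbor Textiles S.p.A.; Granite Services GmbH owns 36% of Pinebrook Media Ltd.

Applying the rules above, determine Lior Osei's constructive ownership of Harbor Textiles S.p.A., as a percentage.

47.04%

Chain via Talon Capital LLC (R1): 78% × 32% = 24.96% of Harbor Textiles S.p.A.
Chain via Granite Services GmbH (R1): 52% × 32% = 16.64% of Harbor Textiles S.p.A.
Chain via Fairlane Energy Co. (R1): 32% × 17% = 5.44% of Harbor Textiles S.p.A.
Aggregating (R2): 24.96% + 16.64% + 5.44% = 47.04%.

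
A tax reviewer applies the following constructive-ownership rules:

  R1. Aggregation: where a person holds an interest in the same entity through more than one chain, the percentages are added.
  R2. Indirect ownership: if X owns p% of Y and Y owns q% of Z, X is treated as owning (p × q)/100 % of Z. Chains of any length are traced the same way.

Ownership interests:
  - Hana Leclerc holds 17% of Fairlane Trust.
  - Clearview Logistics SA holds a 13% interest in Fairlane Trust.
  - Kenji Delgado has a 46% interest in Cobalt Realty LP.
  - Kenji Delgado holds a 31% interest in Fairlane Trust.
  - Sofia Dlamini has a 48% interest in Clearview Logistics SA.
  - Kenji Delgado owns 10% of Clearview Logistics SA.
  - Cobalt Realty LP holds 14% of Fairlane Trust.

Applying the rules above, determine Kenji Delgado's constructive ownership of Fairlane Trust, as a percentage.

38.74%

Chain via Clearview Logistics SA (R2): 10% × 13% = 1.3% of Fairlane Trust.
Chain via Cobalt Realty LP (R2): 46% × 14% = 6.44% of Fairlane Trust.
Direct interest in Fairlane Trust: 31%.
Aggregating (R1): 1.3% + 6.44% + 31% = 38.74%.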